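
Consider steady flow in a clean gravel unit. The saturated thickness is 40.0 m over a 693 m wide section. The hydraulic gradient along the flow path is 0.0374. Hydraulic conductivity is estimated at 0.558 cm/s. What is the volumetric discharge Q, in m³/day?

Convert K: 0.558 cm/s × 864 = 482.1 m/day.
Cross-sectional area A = 693 × 40.0 = 27720 m².
Hydraulic gradient i = 0.0374.
Darcy's law: Q = K · A · i = 482.1 × 27720 × 0.03740 = 4.998e+05 m³/day.

500000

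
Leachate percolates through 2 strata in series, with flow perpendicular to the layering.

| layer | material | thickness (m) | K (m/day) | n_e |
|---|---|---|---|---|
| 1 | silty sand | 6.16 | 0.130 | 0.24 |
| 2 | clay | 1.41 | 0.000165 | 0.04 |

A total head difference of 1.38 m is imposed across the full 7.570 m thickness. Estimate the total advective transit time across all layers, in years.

26.2

With flow normal to the layers, continuity requires the same specific discharge q through every layer.
Σ(b_i/K_i) = 6.16/0.130 + 1.41/0.000165 = 8593 d.
q = Δh / Σ(b_i/K_i) = 1.38 / 8593 = 0.0001606 m/day.
In each layer the seepage velocity is v_i = q/n_i, so the layer transit time is t_i = b_i·n_i / q:
  layer 1 (silty sand): t_1 = 6.16 × 0.24 / 0.0001606 = 9206 d
  layer 2 (clay): t_2 = 1.41 × 0.04 / 0.0001606 = 351.2 d
Total t = Σ t_i = 9557 days = 26.16 years.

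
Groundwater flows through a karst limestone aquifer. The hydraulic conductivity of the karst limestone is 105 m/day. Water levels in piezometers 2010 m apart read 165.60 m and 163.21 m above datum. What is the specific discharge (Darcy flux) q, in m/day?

Hydraulic gradient i = (165.60 − 163.21) / 2010 = 2.39 / 2010 = 0.001189.
Specific discharge q = K · i = 105.0 × 0.001189 = 0.1249 m/day.

0.125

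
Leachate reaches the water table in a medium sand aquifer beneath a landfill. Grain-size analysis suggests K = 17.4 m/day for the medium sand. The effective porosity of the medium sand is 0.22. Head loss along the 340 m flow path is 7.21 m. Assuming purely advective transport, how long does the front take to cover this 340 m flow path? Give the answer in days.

Hydraulic gradient i = Δh / L = 7.21 / 340 = 0.02121.
Darcy flux q = K · i = 17.40 × 0.02121 = 0.3690 m/day.
Seepage velocity v = q / n_e = 0.3690 / 0.22 = 1.677 m/day.
Travel time t = L / v = 340 / 1.677 = 202.7 days.

203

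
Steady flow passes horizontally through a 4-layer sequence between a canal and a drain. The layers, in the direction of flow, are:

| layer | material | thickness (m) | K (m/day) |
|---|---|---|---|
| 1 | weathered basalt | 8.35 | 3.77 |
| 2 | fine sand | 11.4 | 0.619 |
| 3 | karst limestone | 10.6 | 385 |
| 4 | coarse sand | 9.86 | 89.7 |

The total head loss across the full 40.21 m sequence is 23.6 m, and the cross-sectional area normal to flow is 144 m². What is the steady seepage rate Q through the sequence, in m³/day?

Flow is perpendicular to layering, so the layers act in series and the equivalent K is the thickness-weighted harmonic mean.
Total thickness L = 8.35 + 11.4 + 10.6 + 9.86 = 40.21 m.
Σ(b_i/K_i) = 8.35/3.77 + 11.4/0.619 + 10.6/385 + 9.86/89.7 = 20.77 d.
K_eq = L / Σ(b_i/K_i) = 40.21 / 20.77 = 1.936 m/day.
Q = K_eq · A · (Δh/L) = 1.936 × 144 × (23.6/40.21) = 163.6 m³/day.

164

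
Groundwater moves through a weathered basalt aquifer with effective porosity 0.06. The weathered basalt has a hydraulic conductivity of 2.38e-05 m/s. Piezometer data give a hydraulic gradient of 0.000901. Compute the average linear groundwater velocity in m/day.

Convert K: 2.38e-05 m/s × 86400 = 2.056 m/day.
Hydraulic gradient i = 0.000901.
Darcy flux q = K · i = 2.056 × 0.0009010 = 0.001853 m/day.
Seepage velocity v = q / n_e = 0.001853 / 0.06 = 0.03088 m/day.

0.0309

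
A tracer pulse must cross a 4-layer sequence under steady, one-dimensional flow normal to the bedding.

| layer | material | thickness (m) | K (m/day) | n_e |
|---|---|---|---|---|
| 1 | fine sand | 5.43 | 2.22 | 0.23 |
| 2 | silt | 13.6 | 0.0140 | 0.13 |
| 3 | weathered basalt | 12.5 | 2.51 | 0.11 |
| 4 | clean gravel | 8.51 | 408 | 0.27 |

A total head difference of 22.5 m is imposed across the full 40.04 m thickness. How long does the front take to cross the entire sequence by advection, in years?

With flow normal to the layers, continuity requires the same specific discharge q through every layer.
Σ(b_i/K_i) = 5.43/2.22 + 13.6/0.0140 + 12.5/2.51 + 8.51/408 = 978.9 d.
q = Δh / Σ(b_i/K_i) = 22.5 / 978.9 = 0.02299 m/day.
In each layer the seepage velocity is v_i = q/n_i, so the layer transit time is t_i = b_i·n_i / q:
  layer 1 (fine sand): t_1 = 5.43 × 0.23 / 0.02299 = 54.33 d
  layer 2 (silt): t_2 = 13.6 × 0.13 / 0.02299 = 76.92 d
  layer 3 (weathered basalt): t_3 = 12.5 × 0.11 / 0.02299 = 59.82 d
  layer 4 (clean gravel): t_4 = 8.51 × 0.27 / 0.02299 = 99.96 d
Total t = Σ t_i = 291.0 days = 0.7968 years.

0.797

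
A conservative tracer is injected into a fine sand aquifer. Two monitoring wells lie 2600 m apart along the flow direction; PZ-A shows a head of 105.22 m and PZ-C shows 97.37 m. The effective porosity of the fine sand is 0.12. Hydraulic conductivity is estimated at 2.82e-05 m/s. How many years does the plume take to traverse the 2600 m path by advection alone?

116

Convert K: 2.82e-05 m/s × 86400 = 2.436 m/day.
Hydraulic gradient i = (105.22 − 97.37) / 2600 = 7.85 / 2600 = 0.003019.
Darcy flux q = K · i = 2.436 × 0.003019 = 0.007356 m/day.
Seepage velocity v = q / n_e = 0.007356 / 0.12 = 0.06130 m/day.
Travel time t = L / v = 2600 / 0.06130 = 42413 days = 116.1 years.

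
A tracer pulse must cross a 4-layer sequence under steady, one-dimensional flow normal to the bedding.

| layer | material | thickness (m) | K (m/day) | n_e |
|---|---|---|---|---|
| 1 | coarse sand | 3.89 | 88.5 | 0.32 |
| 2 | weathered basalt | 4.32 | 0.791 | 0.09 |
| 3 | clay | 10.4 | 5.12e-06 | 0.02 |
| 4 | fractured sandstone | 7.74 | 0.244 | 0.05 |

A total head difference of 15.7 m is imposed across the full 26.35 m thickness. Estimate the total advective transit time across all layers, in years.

789

With flow normal to the layers, continuity requires the same specific discharge q through every layer.
Σ(b_i/K_i) = 3.89/88.5 + 4.32/0.791 + 10.4/5.12e-06 + 7.74/0.244 = 2.031e+06 d.
q = Δh / Σ(b_i/K_i) = 15.7 / 2.031e+06 = 7.729e-06 m/day.
In each layer the seepage velocity is v_i = q/n_i, so the layer transit time is t_i = b_i·n_i / q:
  layer 1 (coarse sand): t_1 = 3.89 × 0.32 / 7.729e-06 = 1.611e+05 d
  layer 2 (weathered basalt): t_2 = 4.32 × 0.09 / 7.729e-06 = 50303 d
  layer 3 (clay): t_3 = 10.4 × 0.02 / 7.729e-06 = 26911 d
  layer 4 (fractured sandstone): t_4 = 7.74 × 0.05 / 7.729e-06 = 50071 d
Total t = Σ t_i = 2.883e+05 days = 789.4 years.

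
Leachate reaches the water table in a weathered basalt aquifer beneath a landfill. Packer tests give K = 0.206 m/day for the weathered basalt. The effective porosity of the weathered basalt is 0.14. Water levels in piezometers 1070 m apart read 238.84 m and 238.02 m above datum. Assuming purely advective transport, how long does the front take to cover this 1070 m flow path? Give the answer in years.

2600

Hydraulic gradient i = (238.84 − 238.02) / 1070 = 0.82 / 1070 = 0.0007664.
Darcy flux q = K · i = 0.2060 × 0.0007664 = 0.0001579 m/day.
Seepage velocity v = q / n_e = 0.0001579 / 0.14 = 0.001128 m/day.
Travel time t = L / v = 1070 / 0.001128 = 9.489e+05 days = 2598 years.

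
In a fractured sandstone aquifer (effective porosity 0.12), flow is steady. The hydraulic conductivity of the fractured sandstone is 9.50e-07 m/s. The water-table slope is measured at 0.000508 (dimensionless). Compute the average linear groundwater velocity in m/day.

0.000347

Convert K: 9.50e-07 m/s × 86400 = 0.08208 m/day.
Hydraulic gradient i = 0.000508.
Darcy flux q = K · i = 0.08208 × 0.0005080 = 4.170e-05 m/day.
Seepage velocity v = q / n_e = 4.170e-05 / 0.12 = 0.0003475 m/day.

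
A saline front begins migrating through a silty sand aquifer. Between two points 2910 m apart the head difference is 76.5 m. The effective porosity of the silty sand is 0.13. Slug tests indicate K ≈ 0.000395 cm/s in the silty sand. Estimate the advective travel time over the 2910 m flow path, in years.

115

Convert K: 0.000395 cm/s × 864 = 0.3413 m/day.
Hydraulic gradient i = Δh / L = 76.5 / 2910 = 0.02629.
Darcy flux q = K · i = 0.3413 × 0.02629 = 0.008972 m/day.
Seepage velocity v = q / n_e = 0.008972 / 0.13 = 0.06901 m/day.
Travel time t = L / v = 2910 / 0.06901 = 42165 days = 115.4 years.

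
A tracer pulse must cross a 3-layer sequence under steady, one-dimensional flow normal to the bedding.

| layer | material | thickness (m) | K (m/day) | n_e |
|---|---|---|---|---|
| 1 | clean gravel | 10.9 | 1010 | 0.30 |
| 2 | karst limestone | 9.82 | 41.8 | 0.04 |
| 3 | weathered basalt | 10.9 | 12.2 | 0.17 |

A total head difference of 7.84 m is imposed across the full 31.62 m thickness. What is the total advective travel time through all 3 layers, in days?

With flow normal to the layers, continuity requires the same specific discharge q through every layer.
Σ(b_i/K_i) = 10.9/1010 + 9.82/41.8 + 10.9/12.2 = 1.139 d.
q = Δh / Σ(b_i/K_i) = 7.84 / 1.139 = 6.882 m/day.
In each layer the seepage velocity is v_i = q/n_i, so the layer transit time is t_i = b_i·n_i / q:
  layer 1 (clean gravel): t_1 = 10.9 × 0.30 / 6.882 = 0.4751 d
  layer 2 (karst limestone): t_2 = 9.82 × 0.04 / 6.882 = 0.05707 d
  layer 3 (weathered basalt): t_3 = 10.9 × 0.17 / 6.882 = 0.2692 d
Total t = Σ t_i = 0.8015 days.

0.801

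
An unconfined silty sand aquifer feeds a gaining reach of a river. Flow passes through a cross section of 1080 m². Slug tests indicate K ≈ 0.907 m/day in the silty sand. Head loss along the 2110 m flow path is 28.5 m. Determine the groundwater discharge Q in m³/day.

Hydraulic gradient i = Δh / L = 28.5 / 2110 = 0.01351.
Darcy's law: Q = K · A · i = 0.9070 × 1080 × 0.01351 = 13.23 m³/day.

13.2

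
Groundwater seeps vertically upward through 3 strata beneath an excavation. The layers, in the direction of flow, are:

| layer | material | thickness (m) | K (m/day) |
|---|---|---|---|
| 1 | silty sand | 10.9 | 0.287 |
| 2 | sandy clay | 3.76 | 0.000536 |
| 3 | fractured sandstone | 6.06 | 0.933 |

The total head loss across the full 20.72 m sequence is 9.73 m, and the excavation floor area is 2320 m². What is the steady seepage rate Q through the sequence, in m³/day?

3.20

Flow is perpendicular to layering, so the layers act in series and the equivalent K is the thickness-weighted harmonic mean.
Total thickness L = 10.9 + 3.76 + 6.06 = 20.72 m.
Σ(b_i/K_i) = 10.9/0.287 + 3.76/0.000536 + 6.06/0.933 = 7059 d.
K_eq = L / Σ(b_i/K_i) = 20.72 / 7059 = 0.002935 m/day.
Q = K_eq · A · (Δh/L) = 0.002935 × 2320 × (9.73/20.72) = 3.198 m³/day.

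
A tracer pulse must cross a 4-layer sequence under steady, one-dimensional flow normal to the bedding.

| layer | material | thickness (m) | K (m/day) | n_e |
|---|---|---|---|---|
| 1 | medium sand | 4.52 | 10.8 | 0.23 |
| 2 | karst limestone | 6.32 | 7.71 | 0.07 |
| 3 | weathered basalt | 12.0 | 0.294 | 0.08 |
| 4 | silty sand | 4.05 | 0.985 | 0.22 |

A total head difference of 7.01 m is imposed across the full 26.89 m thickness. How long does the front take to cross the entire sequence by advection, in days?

With flow normal to the layers, continuity requires the same specific discharge q through every layer.
Σ(b_i/K_i) = 4.52/10.8 + 6.32/7.71 + 12.0/0.294 + 4.05/0.985 = 46.17 d.
q = Δh / Σ(b_i/K_i) = 7.01 / 46.17 = 0.1518 m/day.
In each layer the seepage velocity is v_i = q/n_i, so the layer transit time is t_i = b_i·n_i / q:
  layer 1 (medium sand): t_1 = 4.52 × 0.23 / 0.1518 = 6.847 d
  layer 2 (karst limestone): t_2 = 6.32 × 0.07 / 0.1518 = 2.914 d
  layer 3 (weathered basalt): t_3 = 12.0 × 0.08 / 0.1518 = 6.322 d
  layer 4 (silty sand): t_4 = 4.05 × 0.22 / 0.1518 = 5.868 d
Total t = Σ t_i = 21.95 days.

22.0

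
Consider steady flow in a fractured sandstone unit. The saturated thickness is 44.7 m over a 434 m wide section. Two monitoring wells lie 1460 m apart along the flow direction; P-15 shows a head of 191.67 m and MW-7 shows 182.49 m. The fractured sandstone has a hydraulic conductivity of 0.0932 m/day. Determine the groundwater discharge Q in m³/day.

Cross-sectional area A = 434 × 44.7 = 19400 m².
Hydraulic gradient i = (191.67 − 182.49) / 1460 = 9.18 / 1460 = 0.006288.
Darcy's law: Q = K · A · i = 0.09320 × 19400 × 0.006288 = 11.37 m³/day.

11.4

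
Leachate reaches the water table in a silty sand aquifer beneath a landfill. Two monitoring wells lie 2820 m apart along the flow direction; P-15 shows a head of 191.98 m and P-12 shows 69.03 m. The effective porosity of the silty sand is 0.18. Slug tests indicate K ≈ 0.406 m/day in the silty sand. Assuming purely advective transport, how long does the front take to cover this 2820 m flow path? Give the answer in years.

78.5

Hydraulic gradient i = (191.98 − 69.03) / 2820 = 122.95 / 2820 = 0.04360.
Darcy flux q = K · i = 0.4060 × 0.04360 = 0.01770 m/day.
Seepage velocity v = q / n_e = 0.01770 / 0.18 = 0.09834 m/day.
Travel time t = L / v = 2820 / 0.09834 = 28676 days = 78.51 years.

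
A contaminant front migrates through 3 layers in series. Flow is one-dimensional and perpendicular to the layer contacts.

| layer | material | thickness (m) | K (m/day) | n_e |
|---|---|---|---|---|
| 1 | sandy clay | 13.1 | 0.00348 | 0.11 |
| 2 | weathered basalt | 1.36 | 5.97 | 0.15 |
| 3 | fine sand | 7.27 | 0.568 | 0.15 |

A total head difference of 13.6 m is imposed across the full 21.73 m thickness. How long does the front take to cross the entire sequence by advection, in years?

2.08

With flow normal to the layers, continuity requires the same specific discharge q through every layer.
Σ(b_i/K_i) = 13.1/0.00348 + 1.36/5.97 + 7.27/0.568 = 3777 d.
q = Δh / Σ(b_i/K_i) = 13.6 / 3777 = 0.003600 m/day.
In each layer the seepage velocity is v_i = q/n_i, so the layer transit time is t_i = b_i·n_i / q:
  layer 1 (sandy clay): t_1 = 13.1 × 0.11 / 0.003600 = 400.2 d
  layer 2 (weathered basalt): t_2 = 1.36 × 0.15 / 0.003600 = 56.66 d
  layer 3 (fine sand): t_3 = 7.27 × 0.15 / 0.003600 = 302.9 d
Total t = Σ t_i = 759.8 days = 2.080 years.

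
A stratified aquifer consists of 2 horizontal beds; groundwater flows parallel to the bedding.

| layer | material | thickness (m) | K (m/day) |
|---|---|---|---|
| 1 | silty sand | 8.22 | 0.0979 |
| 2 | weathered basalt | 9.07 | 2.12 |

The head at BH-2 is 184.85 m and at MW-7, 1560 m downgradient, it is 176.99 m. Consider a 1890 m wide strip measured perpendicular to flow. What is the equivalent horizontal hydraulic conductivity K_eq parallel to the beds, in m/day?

Flow is parallel to layering, so each bed carries its own Darcy discharge and the transmissivities add.
Σ(K_i·b_i) = 0.0979×8.22 + 2.12×9.07 = 20.03 m²/day.
Total thickness b = 17.29 m, so K_eq = Σ(K_i·b_i)/b = 1.159 m/day.

1.16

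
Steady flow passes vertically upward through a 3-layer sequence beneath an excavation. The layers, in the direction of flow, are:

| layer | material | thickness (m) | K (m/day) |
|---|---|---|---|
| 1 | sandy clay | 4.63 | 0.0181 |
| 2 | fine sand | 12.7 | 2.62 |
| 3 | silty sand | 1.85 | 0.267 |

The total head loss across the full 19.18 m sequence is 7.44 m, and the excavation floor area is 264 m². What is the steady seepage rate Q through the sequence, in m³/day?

Flow is perpendicular to layering, so the layers act in series and the equivalent K is the thickness-weighted harmonic mean.
Total thickness L = 4.63 + 12.7 + 1.85 = 19.18 m.
Σ(b_i/K_i) = 4.63/0.0181 + 12.7/2.62 + 1.85/0.267 = 267.6 d.
K_eq = L / Σ(b_i/K_i) = 19.18 / 267.6 = 0.07168 m/day.
Q = K_eq · A · (Δh/L) = 0.07168 × 264 × (7.44/19.18) = 7.341 m³/day.

7.34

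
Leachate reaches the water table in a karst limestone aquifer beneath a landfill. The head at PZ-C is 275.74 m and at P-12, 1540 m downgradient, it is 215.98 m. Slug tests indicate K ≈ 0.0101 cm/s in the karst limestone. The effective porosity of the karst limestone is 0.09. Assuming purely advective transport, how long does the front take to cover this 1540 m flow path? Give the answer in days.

409

Convert K: 0.0101 cm/s × 864 = 8.726 m/day.
Hydraulic gradient i = (275.74 − 215.98) / 1540 = 59.76 / 1540 = 0.03881.
Darcy flux q = K · i = 8.726 × 0.03881 = 0.3386 m/day.
Seepage velocity v = q / n_e = 0.3386 / 0.09 = 3.763 m/day.
Travel time t = L / v = 1540 / 3.763 = 409.3 days.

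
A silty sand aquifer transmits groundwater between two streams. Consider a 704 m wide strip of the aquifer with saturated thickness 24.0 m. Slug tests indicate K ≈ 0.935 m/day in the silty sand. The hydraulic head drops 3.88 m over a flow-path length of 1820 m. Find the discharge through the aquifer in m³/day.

33.7

Cross-sectional area A = 704 × 24.0 = 16896 m².
Hydraulic gradient i = Δh / L = 3.88 / 1820 = 0.002132.
Darcy's law: Q = K · A · i = 0.9350 × 16896 × 0.002132 = 33.68 m³/day.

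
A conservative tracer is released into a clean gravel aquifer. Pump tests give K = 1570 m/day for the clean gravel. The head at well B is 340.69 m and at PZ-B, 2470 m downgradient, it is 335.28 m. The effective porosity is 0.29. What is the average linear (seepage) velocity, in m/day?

Hydraulic gradient i = (340.69 − 335.28) / 2470 = 5.41 / 2470 = 0.002190.
Darcy flux q = K · i = 1570 × 0.002190 = 3.439 m/day.
Seepage velocity v = q / n_e = 3.439 / 0.29 = 11.86 m/day.

11.9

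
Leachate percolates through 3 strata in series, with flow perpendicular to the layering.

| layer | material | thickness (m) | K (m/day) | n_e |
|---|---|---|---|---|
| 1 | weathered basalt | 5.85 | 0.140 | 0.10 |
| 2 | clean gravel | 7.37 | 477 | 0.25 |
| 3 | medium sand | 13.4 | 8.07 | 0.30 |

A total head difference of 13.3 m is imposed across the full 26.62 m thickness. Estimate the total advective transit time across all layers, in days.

With flow normal to the layers, continuity requires the same specific discharge q through every layer.
Σ(b_i/K_i) = 5.85/0.140 + 7.37/477 + 13.4/8.07 = 43.46 d.
q = Δh / Σ(b_i/K_i) = 13.3 / 43.46 = 0.3060 m/day.
In each layer the seepage velocity is v_i = q/n_i, so the layer transit time is t_i = b_i·n_i / q:
  layer 1 (weathered basalt): t_1 = 5.85 × 0.10 / 0.3060 = 1.912 d
  layer 2 (clean gravel): t_2 = 7.37 × 0.25 / 0.3060 = 6.021 d
  layer 3 (medium sand): t_3 = 13.4 × 0.30 / 0.3060 = 13.14 d
Total t = Σ t_i = 21.07 days.

21.1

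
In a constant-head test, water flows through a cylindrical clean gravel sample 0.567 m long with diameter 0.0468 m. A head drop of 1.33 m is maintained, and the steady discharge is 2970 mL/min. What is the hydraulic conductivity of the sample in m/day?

1060

Cross-sectional area A = π·(d/2)² = π × (0.0468/2)² = 0.001720 m².
Convert discharge: 2970 mL/min = 4.950e-05 m³/s.
Darcy's law rearranged: K = Q·L / (A·Δh) = 4.950e-05 × 0.567 / (0.001720 × 1.33) = 0.01227 m/s = 1060 m/day.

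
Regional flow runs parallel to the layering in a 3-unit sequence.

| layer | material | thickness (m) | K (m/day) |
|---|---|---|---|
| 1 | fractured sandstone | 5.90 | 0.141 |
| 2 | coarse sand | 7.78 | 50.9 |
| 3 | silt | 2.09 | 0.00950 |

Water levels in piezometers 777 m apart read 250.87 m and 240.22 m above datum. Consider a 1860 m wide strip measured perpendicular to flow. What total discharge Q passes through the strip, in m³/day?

Flow is parallel to layering, so each bed carries its own Darcy discharge and the transmissivities add.
Σ(K_i·b_i) = 0.141×5.90 + 50.9×7.78 + 0.00950×2.09 = 396.9 m²/day.
Hydraulic gradient i = (250.87 − 240.22) / 777 = 10.65 / 777 = 0.01371.
Q = Σ(K_i·b_i) · W · i = 396.9 × 1860 × 0.01371 = 10117 m³/day.

10100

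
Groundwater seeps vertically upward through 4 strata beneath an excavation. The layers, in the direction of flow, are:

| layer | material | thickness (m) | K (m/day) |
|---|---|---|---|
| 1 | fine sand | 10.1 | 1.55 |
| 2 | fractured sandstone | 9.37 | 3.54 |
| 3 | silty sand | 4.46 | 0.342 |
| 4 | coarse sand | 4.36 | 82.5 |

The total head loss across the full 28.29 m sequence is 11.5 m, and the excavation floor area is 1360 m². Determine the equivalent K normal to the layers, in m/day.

1.27

Flow is perpendicular to layering, so the layers act in series and the equivalent K is the thickness-weighted harmonic mean.
Total thickness L = 10.1 + 9.37 + 4.46 + 4.36 = 28.29 m.
Σ(b_i/K_i) = 10.1/1.55 + 9.37/3.54 + 4.46/0.342 + 4.36/82.5 = 22.26 d.
K_eq = L / Σ(b_i/K_i) = 28.29 / 22.26 = 1.271 m/day.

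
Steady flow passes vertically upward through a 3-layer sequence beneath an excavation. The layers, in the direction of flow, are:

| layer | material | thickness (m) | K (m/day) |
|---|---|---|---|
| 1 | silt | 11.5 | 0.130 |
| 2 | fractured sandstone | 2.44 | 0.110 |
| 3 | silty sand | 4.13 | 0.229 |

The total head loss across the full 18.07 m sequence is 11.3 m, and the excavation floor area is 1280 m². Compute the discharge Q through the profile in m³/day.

112

Flow is perpendicular to layering, so the layers act in series and the equivalent K is the thickness-weighted harmonic mean.
Total thickness L = 11.5 + 2.44 + 4.13 = 18.07 m.
Σ(b_i/K_i) = 11.5/0.130 + 2.44/0.110 + 4.13/0.229 = 128.7 d.
K_eq = L / Σ(b_i/K_i) = 18.07 / 128.7 = 0.1404 m/day.
Q = K_eq · A · (Δh/L) = 0.1404 × 1280 × (11.3/18.07) = 112.4 m³/day.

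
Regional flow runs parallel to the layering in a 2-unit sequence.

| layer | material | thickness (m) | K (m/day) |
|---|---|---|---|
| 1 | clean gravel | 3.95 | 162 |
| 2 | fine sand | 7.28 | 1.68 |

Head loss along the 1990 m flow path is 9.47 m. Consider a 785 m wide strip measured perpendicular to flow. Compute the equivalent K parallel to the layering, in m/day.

Flow is parallel to layering, so each bed carries its own Darcy discharge and the transmissivities add.
Σ(K_i·b_i) = 162×3.95 + 1.68×7.28 = 652.1 m²/day.
Total thickness b = 11.23 m, so K_eq = Σ(K_i·b_i)/b = 58.07 m/day.

58.1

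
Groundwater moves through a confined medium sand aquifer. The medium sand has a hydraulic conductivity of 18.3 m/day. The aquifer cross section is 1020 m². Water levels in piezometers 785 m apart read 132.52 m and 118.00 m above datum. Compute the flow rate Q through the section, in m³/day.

345

Hydraulic gradient i = (132.52 − 118.00) / 785 = 14.52 / 785 = 0.01850.
Darcy's law: Q = K · A · i = 18.30 × 1020 × 0.01850 = 345.3 m³/day.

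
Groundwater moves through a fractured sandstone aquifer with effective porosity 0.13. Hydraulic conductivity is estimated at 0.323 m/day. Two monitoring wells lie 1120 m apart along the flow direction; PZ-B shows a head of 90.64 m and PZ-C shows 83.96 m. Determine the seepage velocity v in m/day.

Hydraulic gradient i = (90.64 − 83.96) / 1120 = 6.68 / 1120 = 0.005964.
Darcy flux q = K · i = 0.3230 × 0.005964 = 0.001926 m/day.
Seepage velocity v = q / n_e = 0.001926 / 0.13 = 0.01482 m/day.

0.0148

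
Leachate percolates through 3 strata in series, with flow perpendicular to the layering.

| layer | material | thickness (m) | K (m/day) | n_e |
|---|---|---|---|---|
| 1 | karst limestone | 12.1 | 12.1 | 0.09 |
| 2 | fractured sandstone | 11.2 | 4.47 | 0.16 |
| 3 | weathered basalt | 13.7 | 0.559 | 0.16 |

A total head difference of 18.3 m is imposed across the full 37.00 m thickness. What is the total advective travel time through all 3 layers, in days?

7.77

With flow normal to the layers, continuity requires the same specific discharge q through every layer.
Σ(b_i/K_i) = 12.1/12.1 + 11.2/4.47 + 13.7/0.559 = 28.01 d.
q = Δh / Σ(b_i/K_i) = 18.3 / 28.01 = 0.6533 m/day.
In each layer the seepage velocity is v_i = q/n_i, so the layer transit time is t_i = b_i·n_i / q:
  layer 1 (karst limestone): t_1 = 12.1 × 0.09 / 0.6533 = 1.667 d
  layer 2 (fractured sandstone): t_2 = 11.2 × 0.16 / 0.6533 = 2.743 d
  layer 3 (weathered basalt): t_3 = 13.7 × 0.16 / 0.6533 = 3.356 d
Total t = Σ t_i = 7.766 days.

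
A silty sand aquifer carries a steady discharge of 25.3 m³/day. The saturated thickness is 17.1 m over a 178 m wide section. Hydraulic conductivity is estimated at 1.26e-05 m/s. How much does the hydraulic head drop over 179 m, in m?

1.37

Convert K: 1.26e-05 m/s × 86400 = 1.089 m/day.
Cross-sectional area A = 178 × 17.1 = 3044 m².
From Q = K·A·i, i = Q / (K·A) = 25.3 / (1.089 × 3044) = 0.007635.
Head loss Δh = i · L = 0.007635 × 179 = 1.367 m.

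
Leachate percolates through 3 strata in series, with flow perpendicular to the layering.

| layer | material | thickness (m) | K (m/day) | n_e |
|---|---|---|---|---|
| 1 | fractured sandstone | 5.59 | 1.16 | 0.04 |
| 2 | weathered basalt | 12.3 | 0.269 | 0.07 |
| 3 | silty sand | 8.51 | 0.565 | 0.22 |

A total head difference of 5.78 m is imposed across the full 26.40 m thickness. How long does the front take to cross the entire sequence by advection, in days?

33.6

With flow normal to the layers, continuity requires the same specific discharge q through every layer.
Σ(b_i/K_i) = 5.59/1.16 + 12.3/0.269 + 8.51/0.565 = 65.61 d.
q = Δh / Σ(b_i/K_i) = 5.78 / 65.61 = 0.08810 m/day.
In each layer the seepage velocity is v_i = q/n_i, so the layer transit time is t_i = b_i·n_i / q:
  layer 1 (fractured sandstone): t_1 = 5.59 × 0.04 / 0.08810 = 2.538 d
  layer 2 (weathered basalt): t_2 = 12.3 × 0.07 / 0.08810 = 9.773 d
  layer 3 (silty sand): t_3 = 8.51 × 0.22 / 0.08810 = 21.25 d
Total t = Σ t_i = 33.56 days.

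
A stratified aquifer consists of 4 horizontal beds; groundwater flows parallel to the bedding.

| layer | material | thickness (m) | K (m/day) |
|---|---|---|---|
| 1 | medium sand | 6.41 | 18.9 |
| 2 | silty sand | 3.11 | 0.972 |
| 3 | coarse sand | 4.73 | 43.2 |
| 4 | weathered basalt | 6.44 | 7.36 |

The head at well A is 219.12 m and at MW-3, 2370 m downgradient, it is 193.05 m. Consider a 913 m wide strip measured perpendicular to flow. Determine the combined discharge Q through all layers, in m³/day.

3780

Flow is parallel to layering, so each bed carries its own Darcy discharge and the transmissivities add.
Σ(K_i·b_i) = 18.9×6.41 + 0.972×3.11 + 43.2×4.73 + 7.36×6.44 = 375.9 m²/day.
Hydraulic gradient i = (219.12 − 193.05) / 2370 = 26.07 / 2370 = 0.01100.
Q = Σ(K_i·b_i) · W · i = 375.9 × 913 × 0.01100 = 3775 m³/day.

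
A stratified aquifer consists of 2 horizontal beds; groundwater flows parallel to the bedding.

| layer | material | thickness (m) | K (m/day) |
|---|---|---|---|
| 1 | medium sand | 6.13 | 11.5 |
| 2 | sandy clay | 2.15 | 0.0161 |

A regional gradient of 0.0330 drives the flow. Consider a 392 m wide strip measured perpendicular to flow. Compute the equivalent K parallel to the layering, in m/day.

8.52

Flow is parallel to layering, so each bed carries its own Darcy discharge and the transmissivities add.
Σ(K_i·b_i) = 11.5×6.13 + 0.0161×2.15 = 70.53 m²/day.
Total thickness b = 8.280 m, so K_eq = Σ(K_i·b_i)/b = 8.518 m/day.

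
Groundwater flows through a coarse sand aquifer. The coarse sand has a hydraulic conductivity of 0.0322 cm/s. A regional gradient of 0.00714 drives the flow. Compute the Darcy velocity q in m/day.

0.199

Convert K: 0.0322 cm/s × 864 = 27.82 m/day.
Hydraulic gradient i = 0.00714.
Specific discharge q = K · i = 27.82 × 0.007140 = 0.1986 m/day.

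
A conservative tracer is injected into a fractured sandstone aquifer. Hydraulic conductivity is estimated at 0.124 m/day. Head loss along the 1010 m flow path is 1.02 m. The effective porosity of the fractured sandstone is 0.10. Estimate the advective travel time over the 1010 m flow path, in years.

2210

Hydraulic gradient i = Δh / L = 1.02 / 1010 = 0.001010.
Darcy flux q = K · i = 0.1240 × 0.001010 = 0.0001252 m/day.
Seepage velocity v = q / n_e = 0.0001252 / 0.10 = 0.001252 m/day.
Travel time t = L / v = 1010 / 0.001252 = 8.065e+05 days = 2208 years.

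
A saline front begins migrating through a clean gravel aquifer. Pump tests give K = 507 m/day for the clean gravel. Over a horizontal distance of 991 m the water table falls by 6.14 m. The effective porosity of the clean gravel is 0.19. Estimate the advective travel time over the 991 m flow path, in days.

Hydraulic gradient i = Δh / L = 6.14 / 991 = 0.006196.
Darcy flux q = K · i = 507.0 × 0.006196 = 3.141 m/day.
Seepage velocity v = q / n_e = 3.141 / 0.19 = 16.53 m/day.
Travel time t = L / v = 991 / 16.53 = 59.94 days.

59.9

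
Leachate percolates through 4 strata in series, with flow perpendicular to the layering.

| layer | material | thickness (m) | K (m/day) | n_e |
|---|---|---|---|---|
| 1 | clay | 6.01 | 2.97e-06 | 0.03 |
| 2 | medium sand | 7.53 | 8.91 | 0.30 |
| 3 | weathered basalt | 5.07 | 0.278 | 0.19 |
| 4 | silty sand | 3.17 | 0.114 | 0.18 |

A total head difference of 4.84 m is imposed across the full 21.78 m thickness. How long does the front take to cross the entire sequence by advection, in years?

With flow normal to the layers, continuity requires the same specific discharge q through every layer.
Σ(b_i/K_i) = 6.01/2.97e-06 + 7.53/8.91 + 5.07/0.278 + 3.17/0.114 = 2.024e+06 d.
q = Δh / Σ(b_i/K_i) = 4.84 / 2.024e+06 = 2.392e-06 m/day.
In each layer the seepage velocity is v_i = q/n_i, so the layer transit time is t_i = b_i·n_i / q:
  layer 1 (clay): t_1 = 6.01 × 0.03 / 2.392e-06 = 75384 d
  layer 2 (medium sand): t_2 = 7.53 × 0.30 / 2.392e-06 = 9.445e+05 d
  layer 3 (weathered basalt): t_3 = 5.07 × 0.19 / 2.392e-06 = 4.028e+05 d
  layer 4 (silty sand): t_4 = 3.17 × 0.18 / 2.392e-06 = 2.386e+05 d
Total t = Σ t_i = 1.661e+06 days = 4548 years.

4550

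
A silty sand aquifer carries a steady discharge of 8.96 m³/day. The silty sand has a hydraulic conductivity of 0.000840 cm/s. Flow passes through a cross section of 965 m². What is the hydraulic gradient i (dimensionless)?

0.0128

Convert K: 0.000840 cm/s × 864 = 0.7258 m/day.
From Q = K·A·i, i = Q / (K·A) = 8.96 / (0.7258 × 965.0) = 0.01279.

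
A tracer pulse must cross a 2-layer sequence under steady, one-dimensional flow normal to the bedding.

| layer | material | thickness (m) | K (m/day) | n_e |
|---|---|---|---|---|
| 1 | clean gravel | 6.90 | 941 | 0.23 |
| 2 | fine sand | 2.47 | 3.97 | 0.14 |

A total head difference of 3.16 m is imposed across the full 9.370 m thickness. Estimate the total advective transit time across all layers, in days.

With flow normal to the layers, continuity requires the same specific discharge q through every layer.
Σ(b_i/K_i) = 6.90/941 + 2.47/3.97 = 0.6295 d.
q = Δh / Σ(b_i/K_i) = 3.16 / 0.6295 = 5.020 m/day.
In each layer the seepage velocity is v_i = q/n_i, so the layer transit time is t_i = b_i·n_i / q:
  layer 1 (clean gravel): t_1 = 6.90 × 0.23 / 5.020 = 0.3161 d
  layer 2 (fine sand): t_2 = 2.47 × 0.14 / 5.020 = 0.06889 d
Total t = Σ t_i = 0.3850 days.

0.385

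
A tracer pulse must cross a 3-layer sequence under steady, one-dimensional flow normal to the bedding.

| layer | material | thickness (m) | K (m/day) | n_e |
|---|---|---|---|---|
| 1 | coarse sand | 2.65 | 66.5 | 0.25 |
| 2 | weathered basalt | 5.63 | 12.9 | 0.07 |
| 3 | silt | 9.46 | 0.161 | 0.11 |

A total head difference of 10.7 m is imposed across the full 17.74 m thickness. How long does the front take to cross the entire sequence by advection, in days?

11.6

With flow normal to the layers, continuity requires the same specific discharge q through every layer.
Σ(b_i/K_i) = 2.65/66.5 + 5.63/12.9 + 9.46/0.161 = 59.23 d.
q = Δh / Σ(b_i/K_i) = 10.7 / 59.23 = 0.1806 m/day.
In each layer the seepage velocity is v_i = q/n_i, so the layer transit time is t_i = b_i·n_i / q:
  layer 1 (coarse sand): t_1 = 2.65 × 0.25 / 0.1806 = 3.668 d
  layer 2 (weathered basalt): t_2 = 5.63 × 0.07 / 0.1806 = 2.182 d
  layer 3 (silt): t_3 = 9.46 × 0.11 / 0.1806 = 5.761 d
Total t = Σ t_i = 11.61 days.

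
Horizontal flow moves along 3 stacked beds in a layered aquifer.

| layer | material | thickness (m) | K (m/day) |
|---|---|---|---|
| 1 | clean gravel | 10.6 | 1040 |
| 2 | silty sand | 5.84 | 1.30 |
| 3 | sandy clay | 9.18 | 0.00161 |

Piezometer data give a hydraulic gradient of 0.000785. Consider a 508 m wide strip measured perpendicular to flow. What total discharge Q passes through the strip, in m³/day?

Flow is parallel to layering, so each bed carries its own Darcy discharge and the transmissivities add.
Σ(K_i·b_i) = 1040×10.6 + 1.30×5.84 + 0.00161×9.18 = 11032 m²/day.
Hydraulic gradient i = 0.000785.
Q = Σ(K_i·b_i) · W · i = 11032 × 508 × 0.0007850 = 4399 m³/day.

4400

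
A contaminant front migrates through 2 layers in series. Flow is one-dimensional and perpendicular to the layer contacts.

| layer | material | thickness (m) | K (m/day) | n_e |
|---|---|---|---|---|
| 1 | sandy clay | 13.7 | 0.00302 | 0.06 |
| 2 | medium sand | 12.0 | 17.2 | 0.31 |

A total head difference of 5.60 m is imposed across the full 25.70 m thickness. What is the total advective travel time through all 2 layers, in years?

10.1

With flow normal to the layers, continuity requires the same specific discharge q through every layer.
Σ(b_i/K_i) = 13.7/0.00302 + 12.0/17.2 = 4537 d.
q = Δh / Σ(b_i/K_i) = 5.60 / 4537 = 0.001234 m/day.
In each layer the seepage velocity is v_i = q/n_i, so the layer transit time is t_i = b_i·n_i / q:
  layer 1 (sandy clay): t_1 = 13.7 × 0.06 / 0.001234 = 666.0 d
  layer 2 (medium sand): t_2 = 12.0 × 0.31 / 0.001234 = 3014 d
Total t = Σ t_i = 3680 days = 10.08 years.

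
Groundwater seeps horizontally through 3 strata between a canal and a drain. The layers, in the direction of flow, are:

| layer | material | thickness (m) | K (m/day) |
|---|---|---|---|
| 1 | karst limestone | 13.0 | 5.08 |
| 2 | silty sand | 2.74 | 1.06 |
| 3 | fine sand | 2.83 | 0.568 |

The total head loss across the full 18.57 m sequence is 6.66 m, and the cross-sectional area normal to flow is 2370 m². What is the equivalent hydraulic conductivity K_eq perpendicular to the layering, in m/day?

1.83

Flow is perpendicular to layering, so the layers act in series and the equivalent K is the thickness-weighted harmonic mean.
Total thickness L = 13.0 + 2.74 + 2.83 = 18.57 m.
Σ(b_i/K_i) = 13.0/5.08 + 2.74/1.06 + 2.83/0.568 = 10.13 d.
K_eq = L / Σ(b_i/K_i) = 18.57 / 10.13 = 1.834 m/day.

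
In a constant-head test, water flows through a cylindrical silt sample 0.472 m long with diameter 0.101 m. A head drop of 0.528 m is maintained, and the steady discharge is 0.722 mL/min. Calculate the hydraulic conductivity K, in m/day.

Cross-sectional area A = π·(d/2)² = π × (0.101/2)² = 0.008012 m².
Convert discharge: 0.722 mL/min = 1.203e-08 m³/s.
Darcy's law rearranged: K = Q·L / (A·Δh) = 1.203e-08 × 0.472 / (0.008012 × 0.528) = 1.343e-06 m/s = 0.1160 m/day.

0.116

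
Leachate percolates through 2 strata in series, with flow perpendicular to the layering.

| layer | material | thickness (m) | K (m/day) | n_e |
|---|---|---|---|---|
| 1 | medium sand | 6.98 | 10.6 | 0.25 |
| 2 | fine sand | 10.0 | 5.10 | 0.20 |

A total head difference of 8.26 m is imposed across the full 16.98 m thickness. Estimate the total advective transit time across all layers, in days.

1.19

With flow normal to the layers, continuity requires the same specific discharge q through every layer.
Σ(b_i/K_i) = 6.98/10.6 + 10.0/5.10 = 2.619 d.
q = Δh / Σ(b_i/K_i) = 8.26 / 2.619 = 3.154 m/day.
In each layer the seepage velocity is v_i = q/n_i, so the layer transit time is t_i = b_i·n_i / q:
  layer 1 (medium sand): t_1 = 6.98 × 0.25 / 3.154 = 0.5533 d
  layer 2 (fine sand): t_2 = 10.0 × 0.20 / 3.154 = 0.6342 d
Total t = Σ t_i = 1.188 days.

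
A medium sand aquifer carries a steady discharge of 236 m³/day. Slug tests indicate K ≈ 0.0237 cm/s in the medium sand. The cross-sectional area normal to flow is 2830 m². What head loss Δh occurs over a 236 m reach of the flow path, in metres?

Convert K: 0.0237 cm/s × 864 = 20.48 m/day.
From Q = K·A·i, i = Q / (K·A) = 236 / (20.48 × 2830) = 0.004073.
Head loss Δh = i · L = 0.004073 × 236 = 0.9611 m.

0.961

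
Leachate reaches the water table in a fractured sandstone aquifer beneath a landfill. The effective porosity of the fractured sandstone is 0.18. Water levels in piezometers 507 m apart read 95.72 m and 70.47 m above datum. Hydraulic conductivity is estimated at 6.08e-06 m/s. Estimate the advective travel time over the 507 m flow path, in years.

Convert K: 6.08e-06 m/s × 86400 = 0.5253 m/day.
Hydraulic gradient i = (95.72 − 70.47) / 507 = 25.25 / 507 = 0.04980.
Darcy flux q = K · i = 0.5253 × 0.04980 = 0.02616 m/day.
Seepage velocity v = q / n_e = 0.02616 / 0.18 = 0.1453 m/day.
Travel time t = L / v = 507 / 0.1453 = 3488 days = 9.550 years.

9.55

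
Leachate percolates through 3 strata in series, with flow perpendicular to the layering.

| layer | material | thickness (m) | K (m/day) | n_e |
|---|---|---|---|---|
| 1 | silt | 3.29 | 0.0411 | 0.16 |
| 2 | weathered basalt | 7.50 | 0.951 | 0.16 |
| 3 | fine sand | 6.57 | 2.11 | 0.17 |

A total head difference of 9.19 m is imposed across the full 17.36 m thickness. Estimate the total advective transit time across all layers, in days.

With flow normal to the layers, continuity requires the same specific discharge q through every layer.
Σ(b_i/K_i) = 3.29/0.0411 + 7.50/0.951 + 6.57/2.11 = 91.05 d.
q = Δh / Σ(b_i/K_i) = 9.19 / 91.05 = 0.1009 m/day.
In each layer the seepage velocity is v_i = q/n_i, so the layer transit time is t_i = b_i·n_i / q:
  layer 1 (silt): t_1 = 3.29 × 0.16 / 0.1009 = 5.215 d
  layer 2 (weathered basalt): t_2 = 7.50 × 0.16 / 0.1009 = 11.89 d
  layer 3 (fine sand): t_3 = 6.57 × 0.17 / 0.1009 = 11.07 d
Total t = Σ t_i = 28.17 days.

28.2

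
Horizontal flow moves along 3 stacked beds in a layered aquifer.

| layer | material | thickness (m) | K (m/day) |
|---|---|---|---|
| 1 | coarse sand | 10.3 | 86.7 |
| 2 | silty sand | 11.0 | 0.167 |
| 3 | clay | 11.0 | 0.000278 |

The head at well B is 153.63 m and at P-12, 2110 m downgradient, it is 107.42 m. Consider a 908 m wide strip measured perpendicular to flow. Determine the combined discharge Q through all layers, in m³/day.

17800

Flow is parallel to layering, so each bed carries its own Darcy discharge and the transmissivities add.
Σ(K_i·b_i) = 86.7×10.3 + 0.167×11.0 + 0.000278×11.0 = 894.9 m²/day.
Hydraulic gradient i = (153.63 − 107.42) / 2110 = 46.21 / 2110 = 0.02190.
Q = Σ(K_i·b_i) · W · i = 894.9 × 908 × 0.02190 = 17795 m³/day.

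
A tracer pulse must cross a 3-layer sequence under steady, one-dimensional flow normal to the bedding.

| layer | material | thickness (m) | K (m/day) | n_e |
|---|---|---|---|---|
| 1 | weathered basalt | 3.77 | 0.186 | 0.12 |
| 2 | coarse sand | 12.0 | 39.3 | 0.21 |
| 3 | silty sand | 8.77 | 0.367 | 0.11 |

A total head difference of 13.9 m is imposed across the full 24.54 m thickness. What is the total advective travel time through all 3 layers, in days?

12.6

With flow normal to the layers, continuity requires the same specific discharge q through every layer.
Σ(b_i/K_i) = 3.77/0.186 + 12.0/39.3 + 8.77/0.367 = 44.47 d.
q = Δh / Σ(b_i/K_i) = 13.9 / 44.47 = 0.3126 m/day.
In each layer the seepage velocity is v_i = q/n_i, so the layer transit time is t_i = b_i·n_i / q:
  layer 1 (weathered basalt): t_1 = 3.77 × 0.12 / 0.3126 = 1.447 d
  layer 2 (coarse sand): t_2 = 12.0 × 0.21 / 0.3126 = 8.062 d
  layer 3 (silty sand): t_3 = 8.77 × 0.11 / 0.3126 = 3.086 d
Total t = Σ t_i = 12.60 days.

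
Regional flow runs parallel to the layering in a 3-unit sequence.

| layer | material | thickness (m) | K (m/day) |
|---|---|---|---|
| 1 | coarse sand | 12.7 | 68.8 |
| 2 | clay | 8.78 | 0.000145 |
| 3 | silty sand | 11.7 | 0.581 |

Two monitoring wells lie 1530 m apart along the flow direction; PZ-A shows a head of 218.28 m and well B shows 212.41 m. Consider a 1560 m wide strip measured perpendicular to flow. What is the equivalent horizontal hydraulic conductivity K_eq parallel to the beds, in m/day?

26.5

Flow is parallel to layering, so each bed carries its own Darcy discharge and the transmissivities add.
Σ(K_i·b_i) = 68.8×12.7 + 0.000145×8.78 + 0.581×11.7 = 880.6 m²/day.
Total thickness b = 33.18 m, so K_eq = Σ(K_i·b_i)/b = 26.54 m/day.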